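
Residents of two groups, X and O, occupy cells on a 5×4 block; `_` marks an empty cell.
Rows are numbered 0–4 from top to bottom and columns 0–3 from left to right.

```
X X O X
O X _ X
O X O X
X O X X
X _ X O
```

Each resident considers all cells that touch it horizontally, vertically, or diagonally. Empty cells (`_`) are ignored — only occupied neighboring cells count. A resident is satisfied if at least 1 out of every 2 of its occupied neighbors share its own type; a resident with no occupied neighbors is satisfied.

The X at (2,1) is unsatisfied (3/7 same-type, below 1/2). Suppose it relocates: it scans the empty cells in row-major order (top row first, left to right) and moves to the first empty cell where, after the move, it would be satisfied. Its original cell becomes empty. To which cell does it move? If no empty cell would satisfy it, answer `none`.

Vacating (2,1). Empty cells in order:
  (1,2): 5/7 same-type → satisfied — stop here.

(1,2)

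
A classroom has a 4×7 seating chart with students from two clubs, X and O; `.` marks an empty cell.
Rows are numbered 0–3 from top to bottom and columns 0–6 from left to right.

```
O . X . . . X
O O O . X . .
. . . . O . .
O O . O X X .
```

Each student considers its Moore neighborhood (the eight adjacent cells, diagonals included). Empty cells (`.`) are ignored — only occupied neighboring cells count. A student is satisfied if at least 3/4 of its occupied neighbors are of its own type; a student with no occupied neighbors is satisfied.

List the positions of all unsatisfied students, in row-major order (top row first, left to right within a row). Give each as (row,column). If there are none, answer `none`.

(0,2), (1,2), (1,4), (2,4), (3,3), (3,4), (3,5)

Row 0: (0,0)O 2/2 ✓ · (0,2)X 0/2 ✗ · (0,6)X 0/0 ✓
Row 1: (1,0)O 2/2 ✓ · (1,1)O 3/4 ✓ · (1,2)O 1/2 ✗ · (1,4)X 0/1 ✗
Row 2: (2,4)O 1/4 ✗
Row 3: (3,0)O 1/1 ✓ · (3,1)O 1/1 ✓ · (3,3)O 1/2 ✗ · (3,4)X 1/3 ✗ · (3,5)X 1/2 ✗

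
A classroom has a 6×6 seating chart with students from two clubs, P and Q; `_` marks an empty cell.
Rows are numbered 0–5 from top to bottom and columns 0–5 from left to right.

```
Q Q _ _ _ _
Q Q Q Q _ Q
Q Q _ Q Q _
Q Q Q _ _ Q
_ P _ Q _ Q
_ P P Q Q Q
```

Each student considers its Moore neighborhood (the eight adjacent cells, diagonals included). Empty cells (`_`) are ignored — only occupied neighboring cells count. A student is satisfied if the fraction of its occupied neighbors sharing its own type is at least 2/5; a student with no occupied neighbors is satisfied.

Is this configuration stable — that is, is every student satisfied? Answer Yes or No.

Yes

Row 0: (0,0)Q 3/3 satisfied · (0,1)Q 4/4 satisfied
Row 1: (1,0)Q 5/5 satisfied · (1,1)Q 6/6 satisfied · (1,2)Q 5/5 satisfied · (1,3)Q 3/3 satisfied · (1,5)Q 1/1 satisfied
Row 2: (2,0)Q 5/5 satisfied · (2,1)Q 7/7 satisfied · (2,3)Q 4/4 satisfied · (2,4)Q 4/4 satisfied
Row 3: (3,0)Q 3/4 satisfied · (3,1)Q 4/5 satisfied · (3,2)Q 4/5 satisfied · (3,5)Q 2/2 satisfied
Row 4: (4,1)P 2/5 satisfied · (4,3)Q 3/4 satisfied · (4,5)Q 3/3 satisfied
Row 5: (5,1)P 2/2 satisfied · (5,2)P 2/4 satisfied · (5,3)Q 2/3 satisfied · (5,4)Q 4/4 satisfied · (5,5)Q 2/2 satisfied
All meet the threshold, so the configuration is stable.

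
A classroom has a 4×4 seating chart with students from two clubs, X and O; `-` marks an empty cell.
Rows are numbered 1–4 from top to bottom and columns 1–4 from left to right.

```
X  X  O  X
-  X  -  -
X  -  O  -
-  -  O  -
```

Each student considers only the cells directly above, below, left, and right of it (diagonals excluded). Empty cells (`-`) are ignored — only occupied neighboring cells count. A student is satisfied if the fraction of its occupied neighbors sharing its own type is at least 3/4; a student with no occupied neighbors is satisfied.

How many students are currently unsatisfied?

(1,1)X 1/1 ok
(1,2)X 2/3 unhappy
(1,3)O 0/2 unhappy
(1,4)X 0/1 unhappy
(2,2)X 1/1 ok
(3,1)X 0/0 ok
(3,3)O 1/1 ok
(4,3)O 1/1 ok
Unsatisfied: (1,2), (1,3), (1,4) — 3 in total.

3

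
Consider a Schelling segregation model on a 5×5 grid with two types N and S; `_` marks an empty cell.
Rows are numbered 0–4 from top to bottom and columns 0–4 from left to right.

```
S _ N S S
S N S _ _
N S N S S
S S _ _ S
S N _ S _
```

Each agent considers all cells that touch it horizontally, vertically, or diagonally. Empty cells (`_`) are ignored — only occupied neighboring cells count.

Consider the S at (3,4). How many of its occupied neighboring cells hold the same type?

3

Occupied neighbors of (3,4): (2,3)=S, (2,4)=S, (4,3)=S.
Same type (S): 3 of 3.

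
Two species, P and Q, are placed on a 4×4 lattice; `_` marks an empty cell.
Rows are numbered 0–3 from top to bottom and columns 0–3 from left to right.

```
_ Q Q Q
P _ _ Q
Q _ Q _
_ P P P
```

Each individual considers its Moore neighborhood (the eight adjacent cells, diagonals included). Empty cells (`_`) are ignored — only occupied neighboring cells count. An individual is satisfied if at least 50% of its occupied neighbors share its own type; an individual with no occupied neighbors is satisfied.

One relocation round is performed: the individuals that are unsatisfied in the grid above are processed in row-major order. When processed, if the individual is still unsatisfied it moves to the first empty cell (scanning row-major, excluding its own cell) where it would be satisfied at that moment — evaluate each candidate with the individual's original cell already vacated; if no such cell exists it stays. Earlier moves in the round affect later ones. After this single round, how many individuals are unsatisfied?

Initially unsatisfied (in order): (1,0), (2,0), (2,2), (3,1).
  (1,0) → (2,1).
  (2,0) → (0,0).
  (2,2) → (1,0).
  (3,1): now satisfied by earlier moves; stays.
Resulting grid:
Q Q Q Q
Q _ _ Q
_ P _ _
_ P P P
All satisfied now.

0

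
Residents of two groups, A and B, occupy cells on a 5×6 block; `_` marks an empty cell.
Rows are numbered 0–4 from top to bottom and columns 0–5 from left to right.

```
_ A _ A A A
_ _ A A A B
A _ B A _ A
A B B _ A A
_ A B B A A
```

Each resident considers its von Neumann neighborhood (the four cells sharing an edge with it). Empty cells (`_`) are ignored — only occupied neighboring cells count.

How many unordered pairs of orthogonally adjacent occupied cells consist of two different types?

9

Scan each occupied cell's neighbors to the right and below so each pair is counted once.
Row 0: A(0,3)–A(0,4)= A(0,3)–A(1,3)= A(0,4)–A(0,5)= A(0,4)–A(1,4)= A(0,5)–B(1,5)≠  → 1/5 unlike.
Row 1: A(1,2)–A(1,3)= A(1,2)–B(2,2)≠ A(1,3)–A(1,4)= A(1,3)–A(2,3)= A(1,4)–B(1,5)≠ B(1,5)–A(2,5)≠  → 3/6 unlike.
Row 2: A(2,0)–A(3,0)= B(2,2)–A(2,3)≠ B(2,2)–B(3,2)= A(2,5)–A(3,5)=  → 1/4 unlike.
Row 3: A(3,0)–B(3,1)≠ B(3,1)–B(3,2)= B(3,1)–A(4,1)≠ B(3,2)–B(4,2)= A(3,4)–A(3,5)= A(3,4)–A(4,4)= A(3,5)–A(4,5)=  → 2/7 unlike.
Row 4: A(4,1)–B(4,2)≠ B(4,2)–B(4,3)= B(4,3)–A(4,4)≠ A(4,4)–A(4,5)=  → 2/4 unlike.
Total adjacent occupied pairs: 26; unlike-type pairs: 9.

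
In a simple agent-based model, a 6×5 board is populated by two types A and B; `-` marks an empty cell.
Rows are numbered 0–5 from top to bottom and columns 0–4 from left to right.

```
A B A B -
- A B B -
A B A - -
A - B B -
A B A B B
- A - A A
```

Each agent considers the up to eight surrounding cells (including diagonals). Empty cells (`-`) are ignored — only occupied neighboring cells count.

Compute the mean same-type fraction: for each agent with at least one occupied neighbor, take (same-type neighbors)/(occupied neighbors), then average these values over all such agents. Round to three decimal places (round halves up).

0.471

(0,0)A 1/2
(0,1)B 1/4
(0,2)A 1/5
(0,3)B 2/3
(1,1)A 4/7
(1,2)B 4/7
(1,3)B 2/4
(2,0)A 2/3
(2,1)B 2/6
(2,2)A 1/6
(3,0)A 2/4
(3,2)B 4/6
(3,3)B 3/5
(4,0)A 2/3
(4,1)B 1/5
(4,2)A 2/6
(4,3)B 3/6
(4,4)B 2/4
(5,1)A 2/3
(5,3)A 2/4
(5,4)A 1/3
Sum over 21 agents: 1/2 + 1/4 + 1/5 + 2/3 + 4/7 + 4/7 + 2/4 + 2/3 + 2/6 + 1/6 + 2/4 + 4/6 + 3/5 + 2/3 + 1/5 + 2/6 + 3/6 + 2/4 + 2/3 + 2/4 + 1/3 = 277/28; mean = 277/28 ÷ 21 = 277/588 = 0.471088… → 0.471.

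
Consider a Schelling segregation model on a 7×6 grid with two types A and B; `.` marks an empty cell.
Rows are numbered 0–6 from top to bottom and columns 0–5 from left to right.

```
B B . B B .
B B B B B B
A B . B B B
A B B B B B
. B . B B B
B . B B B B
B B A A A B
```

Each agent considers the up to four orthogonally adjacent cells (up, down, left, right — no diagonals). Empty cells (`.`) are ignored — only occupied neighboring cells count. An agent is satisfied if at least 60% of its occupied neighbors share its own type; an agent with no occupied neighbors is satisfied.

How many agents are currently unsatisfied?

Row 0: (0,0)B 2/2 satisfied · (0,1)B 2/2 satisfied · (0,3)B 2/2 satisfied · (0,4)B 2/2 satisfied
Row 1: (1,0)B 2/3 satisfied · (1,1)B 4/4 satisfied · (1,2)B 2/2 satisfied · (1,3)B 4/4 satisfied · (1,4)B 4/4 satisfied · (1,5)B 2/2 satisfied
Row 2: (2,0)A 1/3 not · (2,1)B 2/3 satisfied · (2,3)B 3/3 satisfied · (2,4)B 4/4 satisfied · (2,5)B 3/3 satisfied
Row 3: (3,0)A 1/2 not · (3,1)B 3/4 satisfied · (3,2)B 2/2 satisfied · (3,3)B 4/4 satisfied · (3,4)B 4/4 satisfied · (3,5)B 3/3 satisfied
Row 4: (4,1)B 1/1 satisfied · (4,3)B 3/3 satisfied · (4,4)B 4/4 satisfied · (4,5)B 3/3 satisfied
Row 5: (5,0)B 1/1 satisfied · (5,2)B 1/2 not · (5,3)B 3/4 satisfied · (5,4)B 3/4 satisfied · (5,5)B 3/3 satisfied
Row 6: (6,0)B 2/2 satisfied · (6,1)B 1/2 not · (6,2)A 1/3 not · (6,3)A 2/3 satisfied · (6,4)A 1/3 not · (6,5)B 1/2 not
Unsatisfied: (2,0), (3,0), (5,2), (6,1), (6,2), (6,4), (6,5) — 7 in total.

7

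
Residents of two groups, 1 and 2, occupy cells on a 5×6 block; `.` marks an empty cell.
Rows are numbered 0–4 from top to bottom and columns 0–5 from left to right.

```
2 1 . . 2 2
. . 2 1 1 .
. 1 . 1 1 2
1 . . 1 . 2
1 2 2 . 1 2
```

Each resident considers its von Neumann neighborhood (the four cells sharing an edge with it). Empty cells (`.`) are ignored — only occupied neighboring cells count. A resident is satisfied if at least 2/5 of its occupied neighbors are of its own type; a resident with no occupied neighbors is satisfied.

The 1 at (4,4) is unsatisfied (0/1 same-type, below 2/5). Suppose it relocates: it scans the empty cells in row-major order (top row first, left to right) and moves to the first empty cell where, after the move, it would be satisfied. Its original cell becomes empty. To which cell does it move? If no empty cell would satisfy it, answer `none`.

Vacating (4,4). Empty cells in order:
  (0,2): 1/2 same-type → satisfied — stop here.

(0,2)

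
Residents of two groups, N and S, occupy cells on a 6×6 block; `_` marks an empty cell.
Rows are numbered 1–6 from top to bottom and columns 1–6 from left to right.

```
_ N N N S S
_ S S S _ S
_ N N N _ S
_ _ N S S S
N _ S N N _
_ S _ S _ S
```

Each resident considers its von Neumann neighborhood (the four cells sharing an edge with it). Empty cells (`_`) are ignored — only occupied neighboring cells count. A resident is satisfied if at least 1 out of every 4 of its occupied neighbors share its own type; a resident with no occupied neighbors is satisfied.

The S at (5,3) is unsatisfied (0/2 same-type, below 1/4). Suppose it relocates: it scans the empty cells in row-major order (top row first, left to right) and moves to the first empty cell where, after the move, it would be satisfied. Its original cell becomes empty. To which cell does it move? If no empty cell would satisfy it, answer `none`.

(2,1)

Vacating (5,3). Empty cells in order:
  (1,1): 0/1 same-type → still unsatisfied.
  (2,1): 1/1 same-type → satisfied — stop here.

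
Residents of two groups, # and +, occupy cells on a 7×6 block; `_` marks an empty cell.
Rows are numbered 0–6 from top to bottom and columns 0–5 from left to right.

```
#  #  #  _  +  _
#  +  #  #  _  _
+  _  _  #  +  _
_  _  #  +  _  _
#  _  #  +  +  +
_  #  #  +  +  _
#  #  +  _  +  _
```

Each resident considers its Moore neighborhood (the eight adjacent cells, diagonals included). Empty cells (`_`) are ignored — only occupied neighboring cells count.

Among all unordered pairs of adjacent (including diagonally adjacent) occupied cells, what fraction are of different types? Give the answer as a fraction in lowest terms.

Scan each occupied cell's neighbors to the right and below (and the two forward diagonals) so each pair is counted once.
Row 0: #(0,0)–#(0,1)= #(0,0)–#(1,0)= #(0,0)–+(1,1)≠ #(0,1)–#(0,2)= #(0,1)–+(1,1)≠ #(0,1)–#(1,2)= #(0,1)–#(1,0)= #(0,2)–#(1,2)= #(0,2)–#(1,3)= #(0,2)–+(1,1)≠ +(0,4)–#(1,3)≠  → 4/11 unlike.
Row 1: #(1,0)–+(1,1)≠ #(1,0)–+(2,0)≠ +(1,1)–#(1,2)≠ +(1,1)–+(2,0)= #(1,2)–#(1,3)= #(1,2)–#(2,3)= #(1,3)–#(2,3)= #(1,3)–+(2,4)≠  → 4/8 unlike.
Row 2: #(2,3)–+(2,4)≠ #(2,3)–+(3,3)≠ #(2,3)–#(3,2)= +(2,4)–+(3,3)=  → 2/4 unlike.
Row 3: #(3,2)–+(3,3)≠ #(3,2)–#(4,2)= #(3,2)–+(4,3)≠ +(3,3)–+(4,3)= +(3,3)–+(4,4)= +(3,3)–#(4,2)≠  → 3/6 unlike.
Row 4: #(4,0)–#(5,1)= #(4,2)–+(4,3)≠ #(4,2)–#(5,2)= #(4,2)–+(5,3)≠ #(4,2)–#(5,1)= +(4,3)–+(4,4)= +(4,3)–+(5,3)= +(4,3)–+(5,4)= +(4,3)–#(5,2)≠ +(4,4)–+(4,5)= +(4,4)–+(5,4)= +(4,4)–+(5,3)= +(4,5)–+(5,4)=  → 3/13 unlike.
Row 5: #(5,1)–#(5,2)= #(5,1)–#(6,1)= #(5,1)–+(6,2)≠ #(5,1)–#(6,0)= #(5,2)–+(5,3)≠ #(5,2)–+(6,2)≠ #(5,2)–#(6,1)= +(5,3)–+(5,4)= +(5,3)–+(6,4)= +(5,3)–+(6,2)= +(5,4)–+(6,4)=  → 3/11 unlike.
Row 6: #(6,0)–#(6,1)= #(6,1)–+(6,2)≠  → 1/2 unlike.
Total adjacent occupied pairs: 55; unlike-type pairs: 20.
20/55 reduces to 4/11.

4/11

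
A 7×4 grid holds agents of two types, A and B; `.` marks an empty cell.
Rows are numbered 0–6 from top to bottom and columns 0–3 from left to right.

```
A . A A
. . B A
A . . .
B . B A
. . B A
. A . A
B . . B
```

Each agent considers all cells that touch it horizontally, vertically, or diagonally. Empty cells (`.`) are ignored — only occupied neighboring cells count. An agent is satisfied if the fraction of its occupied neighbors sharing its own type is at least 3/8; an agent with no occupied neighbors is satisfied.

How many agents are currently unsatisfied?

(0,0)A 0/0 satisfied
(0,2)A 2/3 satisfied
(0,3)A 2/3 satisfied
(1,2)B 0/3 not
(1,3)A 2/3 satisfied
(2,0)A 0/1 not
(3,0)B 0/1 not
(3,2)B 1/3 not
(3,3)A 1/3 not
(4,2)B 1/5 not
(4,3)A 2/4 satisfied
(5,1)A 0/2 not
(5,3)A 1/3 not
(6,0)B 0/1 not
(6,3)B 0/1 not
Unsatisfied: (1,2), (2,0), (3,0), (3,2), (3,3), (4,2), (5,1), (5,3), (6,0), (6,3) — 10 in total.

10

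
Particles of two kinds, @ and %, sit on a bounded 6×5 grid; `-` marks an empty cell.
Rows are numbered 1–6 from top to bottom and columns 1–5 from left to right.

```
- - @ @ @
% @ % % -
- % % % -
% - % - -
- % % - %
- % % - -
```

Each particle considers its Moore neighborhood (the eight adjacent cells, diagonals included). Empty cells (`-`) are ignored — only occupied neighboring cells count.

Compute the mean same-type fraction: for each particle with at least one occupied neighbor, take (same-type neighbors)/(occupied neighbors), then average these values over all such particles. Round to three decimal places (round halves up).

Row 1: (1,3)@ 2/4 · (1,4)@ 2/4 · (1,5)@ 1/2
Row 2: (2,1)% 1/2 · (2,2)@ 1/5 · (2,3)% 4/7 · (2,4)% 3/6
Row 3: (3,2)% 5/6 · (3,3)% 5/6 · (3,4)% 4/4
Row 4: (4,1)% 2/2 · (4,3)% 5/5
Row 5: (5,2)% 5/5 · (5,3)% 4/4 · (5,5)% — no occupied neighbors
Row 6: (6,2)% 3/3 · (6,3)% 3/3
Sum over 16 particles: 2/4 + 2/4 + 1/2 + 1/2 + 1/5 + 4/7 + 3/6 + 5/6 + 5/6 + 4/4 + 2/2 + 5/5 + 5/5 + 4/4 + 3/3 + 3/3 = 2507/210; mean = 2507/210 ÷ 16 = 2507/3360 = 0.746130… → 0.746.

0.746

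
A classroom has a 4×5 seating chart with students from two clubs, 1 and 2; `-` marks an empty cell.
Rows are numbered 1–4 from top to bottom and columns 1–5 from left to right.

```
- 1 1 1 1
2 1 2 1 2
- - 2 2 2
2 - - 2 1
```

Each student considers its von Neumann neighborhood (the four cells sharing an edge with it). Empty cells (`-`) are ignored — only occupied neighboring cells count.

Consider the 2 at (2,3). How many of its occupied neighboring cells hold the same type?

Occupied neighbors of (2,3): (1,3)=1, (3,3)=2, (2,2)=1, (2,4)=1.
Same type (2): 1 of 4.

1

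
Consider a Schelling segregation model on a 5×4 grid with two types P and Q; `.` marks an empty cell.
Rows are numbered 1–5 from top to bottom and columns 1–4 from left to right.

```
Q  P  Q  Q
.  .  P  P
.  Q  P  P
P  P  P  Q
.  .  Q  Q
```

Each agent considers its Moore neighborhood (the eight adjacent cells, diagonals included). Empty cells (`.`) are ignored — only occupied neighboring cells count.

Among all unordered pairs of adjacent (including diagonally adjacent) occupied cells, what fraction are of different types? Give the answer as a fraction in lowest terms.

17/33

Scan each occupied cell's neighbors to the right and below (and the two forward diagonals) so each pair is counted once.
From row 1: 6 unlike of 8 pairs (running 6/8).
From row 2: 1 unlike of 6 pairs (running 7/14).
From row 3: 6 unlike of 10 pairs (running 13/24).
From row 4: 4 unlike of 8 pairs (running 17/32).
From row 5: 0 unlike of 1 pairs (running 17/33).
Total adjacent occupied pairs: 33; unlike-type pairs: 17.
17/33 is already in lowest terms.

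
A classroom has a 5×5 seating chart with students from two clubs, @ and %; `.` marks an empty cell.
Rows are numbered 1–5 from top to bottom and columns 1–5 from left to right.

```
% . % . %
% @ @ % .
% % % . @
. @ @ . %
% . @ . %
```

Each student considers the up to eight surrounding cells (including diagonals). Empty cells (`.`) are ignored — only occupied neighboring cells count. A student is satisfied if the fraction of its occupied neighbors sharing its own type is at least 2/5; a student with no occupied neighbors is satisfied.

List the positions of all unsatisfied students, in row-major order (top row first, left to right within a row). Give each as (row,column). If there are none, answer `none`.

(1,3), (2,2), (2,3), (3,3), (3,5), (4,2), (5,1)

(1,1)% 1/2 satisfied
(1,3)% 1/3 not
(1,5)% 1/1 satisfied
(2,1)% 3/4 satisfied
(2,2)@ 1/7 not
(2,3)@ 1/5 not
(2,4)% 3/5 satisfied
(3,1)% 2/4 satisfied
(3,2)% 3/7 satisfied
(3,3)% 2/6 not
(3,5)@ 0/2 not
(4,2)@ 2/6 not
(4,3)@ 2/4 satisfied
(4,5)% 1/2 satisfied
(5,1)% 0/1 not
(5,3)@ 2/2 satisfied
(5,5)% 1/1 satisfied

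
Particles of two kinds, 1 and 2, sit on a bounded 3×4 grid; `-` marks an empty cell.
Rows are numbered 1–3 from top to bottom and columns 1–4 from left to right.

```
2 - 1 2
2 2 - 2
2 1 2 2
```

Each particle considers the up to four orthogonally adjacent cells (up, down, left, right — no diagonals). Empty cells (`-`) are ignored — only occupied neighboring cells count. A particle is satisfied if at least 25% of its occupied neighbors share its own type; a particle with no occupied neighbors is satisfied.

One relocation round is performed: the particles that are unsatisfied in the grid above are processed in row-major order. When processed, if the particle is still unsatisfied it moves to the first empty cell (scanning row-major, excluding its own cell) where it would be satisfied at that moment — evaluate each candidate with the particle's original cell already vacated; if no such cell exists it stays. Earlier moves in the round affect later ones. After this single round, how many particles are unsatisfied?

0

Initially unsatisfied (in order): (1,3), (3,2).
  (1,3): no empty cell satisfies it; stays.
  (3,2) → (1,2).
Resulting grid:
2 1 1 2
2 2 - 2
2 - 2 2
All satisfied now.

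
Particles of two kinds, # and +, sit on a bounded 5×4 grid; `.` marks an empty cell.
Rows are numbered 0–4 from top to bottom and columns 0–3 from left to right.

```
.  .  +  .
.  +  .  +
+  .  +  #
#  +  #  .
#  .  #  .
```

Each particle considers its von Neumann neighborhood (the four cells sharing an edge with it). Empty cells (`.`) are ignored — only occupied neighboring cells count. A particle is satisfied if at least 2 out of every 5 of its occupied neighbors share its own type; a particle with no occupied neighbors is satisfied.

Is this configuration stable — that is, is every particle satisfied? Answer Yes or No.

(0,2)+ 0/0 satisfied
(1,1)+ 0/0 satisfied
(1,3)+ 0/1 not
(2,0)+ 0/1 not
(2,2)+ 0/2 not
(2,3)# 0/2 not
(3,0)# 1/3 not
(3,1)+ 0/2 not
(3,2)# 1/3 not
(4,0)# 1/1 satisfied
(4,2)# 1/1 satisfied
For instance (1,3) has only 0/1 same-type neighbors, below 2/5.

No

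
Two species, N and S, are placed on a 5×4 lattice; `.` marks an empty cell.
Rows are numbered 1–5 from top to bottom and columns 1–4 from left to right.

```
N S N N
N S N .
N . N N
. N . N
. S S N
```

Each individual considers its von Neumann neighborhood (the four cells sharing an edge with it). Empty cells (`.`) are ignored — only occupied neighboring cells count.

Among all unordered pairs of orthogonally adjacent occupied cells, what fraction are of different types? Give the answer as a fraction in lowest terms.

3/8

Scan each occupied cell's neighbors to the right and below so each pair is counted once.
Row 1: N(1,1)–S(1,2)≠ N(1,1)–N(2,1)= S(1,2)–N(1,3)≠ S(1,2)–S(2,2)= N(1,3)–N(1,4)= N(1,3)–N(2,3)=  → 2/6 unlike.
Row 2: N(2,1)–S(2,2)≠ N(2,1)–N(3,1)= S(2,2)–N(2,3)≠ N(2,3)–N(3,3)=  → 2/4 unlike.
Row 3: N(3,3)–N(3,4)= N(3,4)–N(4,4)=  → 0/2 unlike.
Row 4: N(4,2)–S(5,2)≠ N(4,4)–N(5,4)=  → 1/2 unlike.
Row 5: S(5,2)–S(5,3)= S(5,3)–N(5,4)≠  → 1/2 unlike.
Total adjacent occupied pairs: 16; unlike-type pairs: 6.
6/16 reduces to 3/8.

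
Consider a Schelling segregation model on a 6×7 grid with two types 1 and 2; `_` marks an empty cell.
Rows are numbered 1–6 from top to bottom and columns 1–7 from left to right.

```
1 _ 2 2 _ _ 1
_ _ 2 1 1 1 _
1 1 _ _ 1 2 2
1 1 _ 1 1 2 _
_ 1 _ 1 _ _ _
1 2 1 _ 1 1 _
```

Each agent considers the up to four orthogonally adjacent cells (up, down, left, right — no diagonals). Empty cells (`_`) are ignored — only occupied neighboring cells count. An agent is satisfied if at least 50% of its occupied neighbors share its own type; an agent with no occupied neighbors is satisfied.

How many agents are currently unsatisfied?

(1,1)1 0/0 ✓
(1,3)2 2/2 ✓
(1,4)2 1/2 ✓
(1,7)1 0/0 ✓
(2,3)2 1/2 ✓
(2,4)1 1/3 ✗
(2,5)1 3/3 ✓
(2,6)1 1/2 ✓
(3,1)1 2/2 ✓
(3,2)1 2/2 ✓
(3,5)1 2/3 ✓
(3,6)2 2/4 ✓
(3,7)2 1/1 ✓
(4,1)1 2/2 ✓
(4,2)1 3/3 ✓
(4,4)1 2/2 ✓
(4,5)1 2/3 ✓
(4,6)2 1/2 ✓
(5,2)1 1/2 ✓
(5,4)1 1/1 ✓
(6,1)1 0/1 ✗
(6,2)2 0/3 ✗
(6,3)1 0/1 ✗
(6,5)1 1/1 ✓
(6,6)1 1/1 ✓
Unsatisfied: (2,4), (6,1), (6,2), (6,3) — 4 in total.

4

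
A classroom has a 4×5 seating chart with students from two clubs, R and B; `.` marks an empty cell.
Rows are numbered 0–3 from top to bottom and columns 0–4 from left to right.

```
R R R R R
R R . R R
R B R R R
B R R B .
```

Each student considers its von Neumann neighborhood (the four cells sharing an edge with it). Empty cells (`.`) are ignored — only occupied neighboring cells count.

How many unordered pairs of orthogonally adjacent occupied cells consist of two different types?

8

Scan each occupied cell's neighbors to the right and below so each pair is counted once.
From row 0: 0 unlike of 8 pairs (running 0/8).
From row 1: 1 unlike of 6 pairs (running 1/14).
From row 2: 5 unlike of 8 pairs (running 6/22).
From row 3: 2 unlike of 3 pairs (running 8/25).
Total adjacent occupied pairs: 25; unlike-type pairs: 8.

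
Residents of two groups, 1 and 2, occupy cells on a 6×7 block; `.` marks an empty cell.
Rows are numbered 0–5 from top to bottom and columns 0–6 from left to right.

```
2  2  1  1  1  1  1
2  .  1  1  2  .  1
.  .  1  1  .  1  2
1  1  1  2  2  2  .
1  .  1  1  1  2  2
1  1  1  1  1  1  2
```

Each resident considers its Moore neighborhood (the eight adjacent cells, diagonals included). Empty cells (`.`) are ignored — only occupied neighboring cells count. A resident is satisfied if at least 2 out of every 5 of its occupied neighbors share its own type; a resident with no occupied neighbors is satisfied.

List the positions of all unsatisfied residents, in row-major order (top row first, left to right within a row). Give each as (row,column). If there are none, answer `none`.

(0,0)2 2/2 satisfied
(0,1)2 2/4 satisfied
(0,2)1 3/4 satisfied
(0,3)1 4/5 satisfied
(0,4)1 3/4 satisfied
(0,5)1 3/4 satisfied
(0,6)1 2/2 satisfied
(1,0)2 2/2 satisfied
(1,2)1 5/6 satisfied
(1,3)1 6/7 satisfied
(1,4)2 0/6 not
(1,6)1 3/4 satisfied
(2,2)1 5/6 satisfied
(2,3)1 4/7 satisfied
(2,5)1 1/5 not
(2,6)2 1/3 not
(3,0)1 2/2 satisfied
(3,1)1 5/5 satisfied
(3,2)1 5/6 satisfied
(3,3)2 1/7 not
(3,4)2 3/7 satisfied
(3,5)2 4/6 satisfied
(4,0)1 4/4 satisfied
(4,2)1 6/7 satisfied
(4,3)1 6/8 satisfied
(4,4)1 4/8 satisfied
(4,5)2 4/7 satisfied
(4,6)2 3/4 satisfied
(5,0)1 2/2 satisfied
(5,1)1 4/4 satisfied
(5,2)1 4/4 satisfied
(5,3)1 5/5 satisfied
(5,4)1 4/5 satisfied
(5,5)1 2/5 satisfied
(5,6)2 2/3 satisfied

(1,4), (2,5), (2,6), (3,3)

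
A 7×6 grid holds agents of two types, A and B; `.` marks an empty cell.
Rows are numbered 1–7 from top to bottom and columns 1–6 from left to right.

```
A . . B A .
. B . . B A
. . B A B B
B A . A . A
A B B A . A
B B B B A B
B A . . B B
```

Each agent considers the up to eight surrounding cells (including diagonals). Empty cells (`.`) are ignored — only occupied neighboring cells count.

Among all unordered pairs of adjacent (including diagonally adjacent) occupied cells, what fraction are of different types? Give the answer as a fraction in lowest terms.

Scan each occupied cell's neighbors to the right and below (and the two forward diagonals) so each pair is counted once.
Row 1: A(1,1)–B(2,2)≠ B(1,4)–A(1,5)≠ B(1,4)–B(2,5)= A(1,5)–B(2,5)≠ A(1,5)–A(2,6)=  → 3/5 unlike.
Row 2: B(2,2)–B(3,3)= B(2,5)–A(2,6)≠ B(2,5)–B(3,5)= B(2,5)–B(3,6)= B(2,5)–A(3,4)≠ A(2,6)–B(3,6)≠ A(2,6)–B(3,5)≠  → 4/7 unlike.
Row 3: B(3,3)–A(3,4)≠ B(3,3)–A(4,4)≠ B(3,3)–A(4,2)≠ A(3,4)–B(3,5)≠ A(3,4)–A(4,4)= B(3,5)–B(3,6)= B(3,5)–A(4,6)≠ B(3,5)–A(4,4)≠ B(3,6)–A(4,6)≠  → 7/9 unlike.
Row 4: B(4,1)–A(4,2)≠ B(4,1)–A(5,1)≠ B(4,1)–B(5,2)= A(4,2)–B(5,2)≠ A(4,2)–B(5,3)≠ A(4,2)–A(5,1)= A(4,4)–A(5,4)= A(4,4)–B(5,3)≠ A(4,6)–A(5,6)=  → 5/9 unlike.
Row 5: A(5,1)–B(5,2)≠ A(5,1)–B(6,1)≠ A(5,1)–B(6,2)≠ B(5,2)–B(5,3)= B(5,2)–B(6,2)= B(5,2)–B(6,3)= B(5,2)–B(6,1)= B(5,3)–A(5,4)≠ B(5,3)–B(6,3)= B(5,3)–B(6,4)= B(5,3)–B(6,2)= A(5,4)–B(6,4)≠ A(5,4)–A(6,5)= A(5,4)–B(6,3)≠ A(5,6)–B(6,6)≠ A(5,6)–A(6,5)=  → 7/16 unlike.
Row 6: B(6,1)–B(6,2)= B(6,1)–B(7,1)= B(6,1)–A(7,2)≠ B(6,2)–B(6,3)= B(6,2)–A(7,2)≠ B(6,2)–B(7,1)= B(6,3)–B(6,4)= B(6,3)–A(7,2)≠ B(6,4)–A(6,5)≠ B(6,4)–B(7,5)= A(6,5)–B(6,6)≠ A(6,5)–B(7,5)≠ A(6,5)–B(7,6)≠ B(6,6)–B(7,6)= B(6,6)–B(7,5)=  → 7/15 unlike.
Row 7: B(7,1)–A(7,2)≠ B(7,5)–B(7,6)=  → 1/2 unlike.
Total adjacent occupied pairs: 63; unlike-type pairs: 34.
34/63 is already in lowest terms.

34/63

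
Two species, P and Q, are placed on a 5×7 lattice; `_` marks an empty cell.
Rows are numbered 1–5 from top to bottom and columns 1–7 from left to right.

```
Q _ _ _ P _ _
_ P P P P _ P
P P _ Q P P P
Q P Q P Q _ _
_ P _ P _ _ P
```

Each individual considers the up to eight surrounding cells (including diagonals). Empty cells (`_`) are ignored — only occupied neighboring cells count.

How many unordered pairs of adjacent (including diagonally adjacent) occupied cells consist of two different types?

Scan each occupied cell's neighbors to the right and below (and the two forward diagonals) so each pair is counted once.
Row 1: Q(1,1)–P(2,2)≠ P(1,5)–P(2,5)= P(1,5)–P(2,4)=  → 1/3 unlike.
Row 2: P(2,2)–P(2,3)= P(2,2)–P(3,2)= P(2,2)–P(3,1)= P(2,3)–P(2,4)= P(2,3)–Q(3,4)≠ P(2,3)–P(3,2)= P(2,4)–P(2,5)= P(2,4)–Q(3,4)≠ P(2,4)–P(3,5)= P(2,5)–P(3,5)= P(2,5)–P(3,6)= P(2,5)–Q(3,4)≠ P(2,7)–P(3,7)= P(2,7)–P(3,6)=  → 3/14 unlike.
Row 3: P(3,1)–P(3,2)= P(3,1)–Q(4,1)≠ P(3,1)–P(4,2)= P(3,2)–P(4,2)= P(3,2)–Q(4,3)≠ P(3,2)–Q(4,1)≠ Q(3,4)–P(3,5)≠ Q(3,4)–P(4,4)≠ Q(3,4)–Q(4,5)= Q(3,4)–Q(4,3)= P(3,5)–P(3,6)= P(3,5)–Q(4,5)≠ P(3,5)–P(4,4)= P(3,6)–P(3,7)= P(3,6)–Q(4,5)≠  → 7/15 unlike.
Row 4: Q(4,1)–P(4,2)≠ Q(4,1)–P(5,2)≠ P(4,2)–Q(4,3)≠ P(4,2)–P(5,2)= Q(4,3)–P(4,4)≠ Q(4,3)–P(5,4)≠ Q(4,3)–P(5,2)≠ P(4,4)–Q(4,5)≠ P(4,4)–P(5,4)= Q(4,5)–P(5,4)≠  → 8/10 unlike.
Total adjacent occupied pairs: 42; unlike-type pairs: 19.

19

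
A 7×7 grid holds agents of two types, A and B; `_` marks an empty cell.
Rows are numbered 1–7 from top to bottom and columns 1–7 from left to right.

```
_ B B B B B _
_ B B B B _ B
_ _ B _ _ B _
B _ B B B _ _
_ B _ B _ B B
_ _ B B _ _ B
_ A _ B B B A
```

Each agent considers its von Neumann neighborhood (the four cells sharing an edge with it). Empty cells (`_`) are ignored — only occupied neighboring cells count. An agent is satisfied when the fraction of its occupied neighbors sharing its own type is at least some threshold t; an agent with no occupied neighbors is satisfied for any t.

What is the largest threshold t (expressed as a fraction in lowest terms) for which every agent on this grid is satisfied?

Row 1: (1,2)B 2/2 · (1,3)B 3/3 · (1,4)B 3/3 · (1,5)B 3/3 · (1,6)B 1/1
Row 2: (2,2)B 2/2 · (2,3)B 4/4 · (2,4)B 3/3 · (2,5)B 2/2 · (2,7)B — no occupied neighbors
Row 3: (3,3)B 2/2 · (3,6)B — no occupied neighbors
Row 4: (4,1)B — no occupied neighbors · (4,3)B 2/2 · (4,4)B 3/3 · (4,5)B 1/1
Row 5: (5,2)B — no occupied neighbors · (5,4)B 2/2 · (5,6)B 1/1 · (5,7)B 2/2
Row 6: (6,3)B 1/1 · (6,4)B 3/3 · (6,7)B 1/2
Row 7: (7,2)A — no occupied neighbors · (7,4)B 2/2 · (7,5)B 2/2 · (7,6)B 1/2 · (7,7)A 0/2
The smallest same-type fraction is 0/2 at (7,7), which reduces to 0/1. Any threshold above that leaves this agent unsatisfied.

0/1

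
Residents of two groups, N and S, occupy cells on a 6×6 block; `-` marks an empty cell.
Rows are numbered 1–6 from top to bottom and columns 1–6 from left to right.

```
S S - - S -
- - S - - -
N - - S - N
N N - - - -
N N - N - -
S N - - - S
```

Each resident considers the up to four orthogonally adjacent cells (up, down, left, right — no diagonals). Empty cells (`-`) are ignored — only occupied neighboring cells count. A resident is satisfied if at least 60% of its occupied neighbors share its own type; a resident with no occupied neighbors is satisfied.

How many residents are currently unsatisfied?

(1,1)S 1/1 ✓
(1,2)S 1/1 ✓
(1,5)S 0/0 ✓
(2,3)S 0/0 ✓
(3,1)N 1/1 ✓
(3,4)S 0/0 ✓
(3,6)N 0/0 ✓
(4,1)N 3/3 ✓
(4,2)N 2/2 ✓
(5,1)N 2/3 ✓
(5,2)N 3/3 ✓
(5,4)N 0/0 ✓
(6,1)S 0/2 ✗
(6,2)N 1/2 ✗
(6,6)S 0/0 ✓
Unsatisfied: (6,1), (6,2) — 2 in total.

2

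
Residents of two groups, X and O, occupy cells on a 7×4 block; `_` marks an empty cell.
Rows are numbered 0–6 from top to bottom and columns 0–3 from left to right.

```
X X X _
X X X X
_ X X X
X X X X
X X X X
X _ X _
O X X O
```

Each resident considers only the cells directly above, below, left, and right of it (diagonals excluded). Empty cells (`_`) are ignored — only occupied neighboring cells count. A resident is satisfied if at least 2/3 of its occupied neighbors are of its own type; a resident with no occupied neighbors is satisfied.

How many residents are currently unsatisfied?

4

(0,0)X 2/2 ok
(0,1)X 3/3 ok
(0,2)X 2/2 ok
(1,0)X 2/2 ok
(1,1)X 4/4 ok
(1,2)X 4/4 ok
(1,3)X 2/2 ok
(2,1)X 3/3 ok
(2,2)X 4/4 ok
(2,3)X 3/3 ok
(3,0)X 2/2 ok
(3,1)X 4/4 ok
(3,2)X 4/4 ok
(3,3)X 3/3 ok
(4,0)X 3/3 ok
(4,1)X 3/3 ok
(4,2)X 4/4 ok
(4,3)X 2/2 ok
(5,0)X 1/2 unhappy
(5,2)X 2/2 ok
(6,0)O 0/2 unhappy
(6,1)X 1/2 unhappy
(6,2)X 2/3 ok
(6,3)O 0/1 unhappy
Unsatisfied: (5,0), (6,0), (6,1), (6,3) — 4 in total.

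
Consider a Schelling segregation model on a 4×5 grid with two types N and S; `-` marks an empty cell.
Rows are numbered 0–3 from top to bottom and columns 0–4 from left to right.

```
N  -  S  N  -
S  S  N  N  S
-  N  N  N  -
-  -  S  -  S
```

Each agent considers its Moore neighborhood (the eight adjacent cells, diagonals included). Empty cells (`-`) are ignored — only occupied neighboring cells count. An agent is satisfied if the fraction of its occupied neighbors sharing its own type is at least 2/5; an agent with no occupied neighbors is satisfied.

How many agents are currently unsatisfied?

Row 0: (0,0)N 0/2 not · (0,2)S 1/4 not · (0,3)N 2/4 satisfied
Row 1: (1,0)S 1/3 not · (1,1)S 2/6 not · (1,2)N 5/7 satisfied · (1,3)N 4/6 satisfied · (1,4)S 0/3 not
Row 2: (2,1)N 2/5 satisfied · (2,2)N 4/6 satisfied · (2,3)N 3/6 satisfied
Row 3: (3,2)S 0/3 not · (3,4)S 0/1 not
Unsatisfied: (0,0), (0,2), (1,0), (1,1), (1,4), (3,2), (3,4) — 7 in total.

7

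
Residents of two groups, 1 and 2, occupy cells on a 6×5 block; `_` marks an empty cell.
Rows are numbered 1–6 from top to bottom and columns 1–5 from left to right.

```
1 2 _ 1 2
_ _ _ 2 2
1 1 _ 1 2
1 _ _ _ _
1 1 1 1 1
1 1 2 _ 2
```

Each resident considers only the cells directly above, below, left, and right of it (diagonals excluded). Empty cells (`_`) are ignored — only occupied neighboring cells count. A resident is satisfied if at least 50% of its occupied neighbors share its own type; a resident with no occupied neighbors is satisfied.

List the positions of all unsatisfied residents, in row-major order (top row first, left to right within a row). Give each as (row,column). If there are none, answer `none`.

(1,1), (1,2), (1,4), (2,4), (3,4), (6,3), (6,5)

(1,1)1 0/1 unhappy
(1,2)2 0/1 unhappy
(1,4)1 0/2 unhappy
(1,5)2 1/2 ok
(2,4)2 1/3 unhappy
(2,5)2 3/3 ok
(3,1)1 2/2 ok
(3,2)1 1/1 ok
(3,4)1 0/2 unhappy
(3,5)2 1/2 ok
(4,1)1 2/2 ok
(5,1)1 3/3 ok
(5,2)1 3/3 ok
(5,3)1 2/3 ok
(5,4)1 2/2 ok
(5,5)1 1/2 ok
(6,1)1 2/2 ok
(6,2)1 2/3 ok
(6,3)2 0/2 unhappy
(6,5)2 0/1 unhappy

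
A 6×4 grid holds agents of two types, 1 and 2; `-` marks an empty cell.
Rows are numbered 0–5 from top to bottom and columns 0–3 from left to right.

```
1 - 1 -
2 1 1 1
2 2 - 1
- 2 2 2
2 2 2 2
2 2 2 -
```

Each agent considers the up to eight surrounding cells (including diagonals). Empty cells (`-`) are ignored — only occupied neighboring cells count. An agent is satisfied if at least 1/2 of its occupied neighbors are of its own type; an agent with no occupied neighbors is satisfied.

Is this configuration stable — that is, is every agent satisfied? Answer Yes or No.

(0,0)1 1/2 ✓
(0,2)1 3/3 ✓
(1,0)2 2/4 ✓
(1,1)1 3/6 ✓
(1,2)1 4/5 ✓
(1,3)1 3/3 ✓
(2,0)2 3/4 ✓
(2,1)2 4/6 ✓
(2,3)1 2/4 ✓
(3,1)2 6/6 ✓
(3,2)2 6/7 ✓
(3,3)2 3/4 ✓
(4,0)2 4/4 ✓
(4,1)2 7/7 ✓
(4,2)2 7/7 ✓
(4,3)2 4/4 ✓
(5,0)2 3/3 ✓
(5,1)2 5/5 ✓
(5,2)2 4/4 ✓
All meet the threshold, so the configuration is stable.

Yes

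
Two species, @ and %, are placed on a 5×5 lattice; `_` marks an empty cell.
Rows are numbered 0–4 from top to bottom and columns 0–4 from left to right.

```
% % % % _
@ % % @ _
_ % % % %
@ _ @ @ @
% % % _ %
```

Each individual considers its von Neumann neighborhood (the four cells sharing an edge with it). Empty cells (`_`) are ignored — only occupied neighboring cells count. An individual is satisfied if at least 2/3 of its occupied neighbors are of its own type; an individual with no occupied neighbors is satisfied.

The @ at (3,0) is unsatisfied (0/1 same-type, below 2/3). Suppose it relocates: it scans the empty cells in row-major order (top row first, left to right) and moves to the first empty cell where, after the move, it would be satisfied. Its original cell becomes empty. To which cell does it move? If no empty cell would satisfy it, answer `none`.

none

Vacating (3,0). Empty cells in order:
  (0,4): 0/1 same-type → still unsatisfied.
  (1,4): 1/2 same-type → still unsatisfied.
  (2,0): 1/2 same-type → still unsatisfied.
  (3,1): 1/3 same-type → still unsatisfied.
  (4,3): 1/3 same-type → still unsatisfied.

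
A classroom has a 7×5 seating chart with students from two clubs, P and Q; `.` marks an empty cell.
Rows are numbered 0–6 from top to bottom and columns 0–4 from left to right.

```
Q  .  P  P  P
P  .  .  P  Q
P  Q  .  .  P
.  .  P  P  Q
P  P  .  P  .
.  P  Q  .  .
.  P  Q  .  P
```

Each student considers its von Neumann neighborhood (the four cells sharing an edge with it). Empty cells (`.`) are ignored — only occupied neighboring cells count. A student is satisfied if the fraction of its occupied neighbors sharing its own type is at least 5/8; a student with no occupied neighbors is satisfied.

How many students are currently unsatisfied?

12

(0,0)Q 0/1 unhappy
(0,2)P 1/1 ok
(0,3)P 3/3 ok
(0,4)P 1/2 unhappy
(1,0)P 1/2 unhappy
(1,3)P 1/2 unhappy
(1,4)Q 0/3 unhappy
(2,0)P 1/2 unhappy
(2,1)Q 0/1 unhappy
(2,4)P 0/2 unhappy
(3,2)P 1/1 ok
(3,3)P 2/3 ok
(3,4)Q 0/2 unhappy
(4,0)P 1/1 ok
(4,1)P 2/2 ok
(4,3)P 1/1 ok
(5,1)P 2/3 ok
(5,2)Q 1/2 unhappy
(6,1)P 1/2 unhappy
(6,2)Q 1/2 unhappy
(6,4)P 0/0 ok
Unsatisfied: (0,0), (0,4), (1,0), (1,3), (1,4), (2,0), (2,1), (2,4), (3,4), (5,2), (6,1), (6,2) — 12 in total.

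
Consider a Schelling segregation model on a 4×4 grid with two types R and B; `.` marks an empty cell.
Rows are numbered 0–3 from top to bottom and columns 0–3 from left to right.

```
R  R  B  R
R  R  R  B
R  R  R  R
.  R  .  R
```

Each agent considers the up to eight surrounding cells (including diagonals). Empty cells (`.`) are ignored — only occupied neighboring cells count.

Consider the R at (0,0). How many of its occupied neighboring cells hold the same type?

Occupied neighbors of (0,0): (0,1)=R, (1,0)=R, (1,1)=R.
Same type (R): 3 of 3.

3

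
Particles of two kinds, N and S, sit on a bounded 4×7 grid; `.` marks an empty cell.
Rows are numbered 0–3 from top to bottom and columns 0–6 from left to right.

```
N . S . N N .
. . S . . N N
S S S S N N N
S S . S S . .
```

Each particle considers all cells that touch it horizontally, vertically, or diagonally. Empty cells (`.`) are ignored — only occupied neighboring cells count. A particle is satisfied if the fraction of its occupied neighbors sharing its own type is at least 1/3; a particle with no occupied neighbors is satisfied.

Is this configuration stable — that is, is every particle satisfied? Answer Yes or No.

(0,0)N 0/0 ok
(0,2)S 1/1 ok
(0,4)N 2/2 ok
(0,5)N 3/3 ok
(1,2)S 4/4 ok
(1,5)N 6/6 ok
(1,6)N 4/4 ok
(2,0)S 3/3 ok
(2,1)S 5/5 ok
(2,2)S 5/5 ok
(2,3)S 4/5 ok
(2,4)N 2/5 ok
(2,5)N 4/5 ok
(2,6)N 3/3 ok
(3,0)S 3/3 ok
(3,1)S 4/4 ok
(3,3)S 3/4 ok
(3,4)S 2/4 ok
All meet the threshold, so the configuration is stable.

Yes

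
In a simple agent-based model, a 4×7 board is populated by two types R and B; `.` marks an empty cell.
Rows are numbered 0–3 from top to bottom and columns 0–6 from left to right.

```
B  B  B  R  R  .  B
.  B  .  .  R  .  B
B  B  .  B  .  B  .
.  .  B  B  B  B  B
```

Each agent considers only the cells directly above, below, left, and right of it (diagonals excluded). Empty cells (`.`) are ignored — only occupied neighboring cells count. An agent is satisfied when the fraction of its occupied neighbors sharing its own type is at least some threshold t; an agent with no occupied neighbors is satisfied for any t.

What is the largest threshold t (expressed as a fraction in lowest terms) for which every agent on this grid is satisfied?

1/2

Row 0: (0,0)B 1/1 · (0,1)B 3/3 · (0,2)B 1/2 · (0,3)R 1/2 · (0,4)R 2/2 · (0,6)B 1/1
Row 1: (1,1)B 2/2 · (1,4)R 1/1 · (1,6)B 1/1
Row 2: (2,0)B 1/1 · (2,1)B 2/2 · (2,3)B 1/1 · (2,5)B 1/1
Row 3: (3,2)B 1/1 · (3,3)B 3/3 · (3,4)B 2/2 · (3,5)B 3/3 · (3,6)B 1/1
The smallest same-type fraction is 1/2 at (0,2), which reduces to 1/2. Any threshold above that leaves this agent unsatisfied.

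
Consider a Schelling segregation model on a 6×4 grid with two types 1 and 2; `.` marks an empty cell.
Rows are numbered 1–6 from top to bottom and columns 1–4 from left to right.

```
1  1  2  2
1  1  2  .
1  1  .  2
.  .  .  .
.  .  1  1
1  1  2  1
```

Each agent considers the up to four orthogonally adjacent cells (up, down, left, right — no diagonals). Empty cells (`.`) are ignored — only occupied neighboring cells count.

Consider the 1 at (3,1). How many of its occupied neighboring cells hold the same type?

2

Occupied neighbors of (3,1): (2,1)=1, (3,2)=1.
Same type (1): 2 of 2.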